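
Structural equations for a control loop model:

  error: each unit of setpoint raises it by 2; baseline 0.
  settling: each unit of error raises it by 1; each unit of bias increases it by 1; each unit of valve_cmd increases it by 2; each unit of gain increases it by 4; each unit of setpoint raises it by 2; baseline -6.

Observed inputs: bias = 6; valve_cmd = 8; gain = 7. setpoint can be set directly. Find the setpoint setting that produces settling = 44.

Substituting into the settling equation gives settling = 4*setpoint + 44.
Solve 4*setpoint + 44 = 44: setpoint = (44 - 44) / 4 = 0.

setpoint = 0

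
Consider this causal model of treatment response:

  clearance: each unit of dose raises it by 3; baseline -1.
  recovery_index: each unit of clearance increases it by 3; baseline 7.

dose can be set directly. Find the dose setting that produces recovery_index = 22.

dose = 2

Substituting into the recovery_index equation gives recovery_index = 9*dose + 4.
Solve 9*dose + 4 = 22: dose = (22 - 4) / 9 = 2.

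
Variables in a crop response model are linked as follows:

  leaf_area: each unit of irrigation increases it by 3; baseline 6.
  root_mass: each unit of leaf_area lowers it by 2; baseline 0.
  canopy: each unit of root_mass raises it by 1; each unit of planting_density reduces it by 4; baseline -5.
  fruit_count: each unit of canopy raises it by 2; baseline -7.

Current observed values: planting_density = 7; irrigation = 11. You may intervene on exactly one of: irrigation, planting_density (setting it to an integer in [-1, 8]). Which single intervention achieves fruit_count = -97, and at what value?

Intervening on irrigation: with other inputs at their observed values, fruit_count = -12*irrigation - 97. Solving for -97 gives irrigation = 0, within [-1, 8].
Intervening on planting_density: fruit_count = -8*planting_density - 173. Reaching -97 requires planting_density = -19/2, not an integer.

set irrigation = 0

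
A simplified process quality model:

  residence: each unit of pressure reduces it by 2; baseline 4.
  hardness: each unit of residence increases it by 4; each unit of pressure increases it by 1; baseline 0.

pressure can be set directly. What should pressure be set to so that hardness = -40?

pressure = 8

Substituting into the hardness equation gives hardness = -7*pressure + 16.
Solve -7*pressure + 16 = -40: pressure = (-40 - 16) / -7 = 8.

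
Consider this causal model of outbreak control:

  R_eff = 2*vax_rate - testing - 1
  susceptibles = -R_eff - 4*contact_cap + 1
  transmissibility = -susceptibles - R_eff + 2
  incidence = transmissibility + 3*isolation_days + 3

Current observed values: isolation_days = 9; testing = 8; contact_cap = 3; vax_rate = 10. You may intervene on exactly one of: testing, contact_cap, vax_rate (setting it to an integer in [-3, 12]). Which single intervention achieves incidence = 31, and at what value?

set contact_cap = 0

Intervening on testing: the paths from testing to incidence cancel (net effect zero), leaving incidence = 43; 31 is unreachable this way.
Intervening on contact_cap: with other inputs at their observed values, incidence = 4*contact_cap + 31. Solving for 31 gives contact_cap = 0, within [-3, 12].
Intervening on vax_rate: the paths from vax_rate to incidence cancel (net effect zero), leaving incidence = 43; 31 is unreachable this way.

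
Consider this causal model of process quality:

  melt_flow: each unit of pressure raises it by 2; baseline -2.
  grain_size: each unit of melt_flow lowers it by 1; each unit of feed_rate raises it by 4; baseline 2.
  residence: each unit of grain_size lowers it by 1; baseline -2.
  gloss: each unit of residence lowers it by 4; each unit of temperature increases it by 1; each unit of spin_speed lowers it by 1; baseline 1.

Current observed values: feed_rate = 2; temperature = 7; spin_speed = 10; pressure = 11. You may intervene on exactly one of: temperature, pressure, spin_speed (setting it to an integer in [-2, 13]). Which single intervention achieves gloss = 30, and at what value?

set pressure = 3

Intervening on temperature: gloss = temperature - 41. Reaching 30 requires temperature = 71, outside [-2, 13].
Intervening on pressure: with other inputs at their observed values, gloss = -8*pressure + 54. Solving for 30 gives pressure = 3, within [-2, 13].
Intervening on spin_speed: gloss = -spin_speed - 24. Reaching 30 requires spin_speed = -54, outside [-2, 13].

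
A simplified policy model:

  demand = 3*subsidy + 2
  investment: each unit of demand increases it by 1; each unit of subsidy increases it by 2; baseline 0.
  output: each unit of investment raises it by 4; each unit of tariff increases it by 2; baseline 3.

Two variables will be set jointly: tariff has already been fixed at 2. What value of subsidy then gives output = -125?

subsidy = -7

With tariff held at 2:
Substituting into the investment equation gives investment = 5*subsidy + 2.
This gives output = 20*subsidy + 15.
Solve 20*subsidy + 15 = -125: subsidy = (-125 - 15) / 20 = -7.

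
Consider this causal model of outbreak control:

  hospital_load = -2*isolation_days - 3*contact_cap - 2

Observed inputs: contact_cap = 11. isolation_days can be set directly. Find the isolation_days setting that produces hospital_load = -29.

isolation_days = -3

Substituting into the hospital_load equation gives hospital_load = -2*isolation_days - 35.
Solve -2*isolation_days - 35 = -29: isolation_days = (-29 + 35) / -2 = -3.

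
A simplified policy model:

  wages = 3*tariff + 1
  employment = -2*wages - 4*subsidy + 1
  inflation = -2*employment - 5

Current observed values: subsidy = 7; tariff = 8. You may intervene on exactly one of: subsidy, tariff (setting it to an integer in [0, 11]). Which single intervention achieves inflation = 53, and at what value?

set tariff = 0

Intervening on subsidy: inflation = 8*subsidy + 93. Reaching 53 requires subsidy = -5, outside [0, 11].
Intervening on tariff: with other inputs at their observed values, inflation = 12*tariff + 53. Solving for 53 gives tariff = 0, within [0, 11].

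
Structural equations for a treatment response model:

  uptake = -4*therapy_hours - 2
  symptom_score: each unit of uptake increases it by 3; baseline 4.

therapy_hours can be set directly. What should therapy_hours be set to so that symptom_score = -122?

therapy_hours = 10

Substituting into the symptom_score equation gives symptom_score = -12*therapy_hours - 2.
Solve -12*therapy_hours - 2 = -122: therapy_hours = (-122 + 2) / -12 = 10.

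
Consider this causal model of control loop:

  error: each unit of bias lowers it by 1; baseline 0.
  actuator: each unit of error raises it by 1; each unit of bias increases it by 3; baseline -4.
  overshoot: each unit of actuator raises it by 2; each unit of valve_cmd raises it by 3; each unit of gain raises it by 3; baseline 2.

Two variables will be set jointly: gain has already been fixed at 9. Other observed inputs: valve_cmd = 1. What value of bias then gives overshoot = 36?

With gain held at 9:
Substituting into the actuator equation gives actuator = 2*bias - 4.
overshoot becomes 4*bias + 24.
Solve 4*bias + 24 = 36: bias = (36 - 24) / 4 = 3.

bias = 3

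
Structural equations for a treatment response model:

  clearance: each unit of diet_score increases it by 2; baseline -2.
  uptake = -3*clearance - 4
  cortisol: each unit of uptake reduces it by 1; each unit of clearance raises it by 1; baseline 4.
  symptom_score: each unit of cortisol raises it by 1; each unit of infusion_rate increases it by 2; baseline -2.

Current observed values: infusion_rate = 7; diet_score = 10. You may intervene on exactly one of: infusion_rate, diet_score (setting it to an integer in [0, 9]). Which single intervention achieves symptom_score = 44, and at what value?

set diet_score = 4

Intervening on infusion_rate: symptom_score = 2*infusion_rate + 78. Reaching 44 requires infusion_rate = -17, outside [0, 9].
Intervening on diet_score: with other inputs at their observed values, symptom_score = 8*diet_score + 12. Solving for 44 gives diet_score = 4, within [0, 9].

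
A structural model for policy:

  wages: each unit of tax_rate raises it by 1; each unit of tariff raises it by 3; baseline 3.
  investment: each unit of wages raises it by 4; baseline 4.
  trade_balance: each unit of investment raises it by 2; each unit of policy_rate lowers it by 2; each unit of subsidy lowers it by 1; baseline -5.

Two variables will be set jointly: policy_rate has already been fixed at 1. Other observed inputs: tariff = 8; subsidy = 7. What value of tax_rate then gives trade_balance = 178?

tax_rate = -4

With policy_rate held at 1:
Substituting into the wages equation gives wages = tax_rate + 27.
Substituting into the investment equation gives investment = 4*tax_rate + 112.
Substituting into the trade_balance equation gives trade_balance = 8*tax_rate + 210.
Solve 8*tax_rate + 210 = 178: tax_rate = (178 - 210) / 8 = -4.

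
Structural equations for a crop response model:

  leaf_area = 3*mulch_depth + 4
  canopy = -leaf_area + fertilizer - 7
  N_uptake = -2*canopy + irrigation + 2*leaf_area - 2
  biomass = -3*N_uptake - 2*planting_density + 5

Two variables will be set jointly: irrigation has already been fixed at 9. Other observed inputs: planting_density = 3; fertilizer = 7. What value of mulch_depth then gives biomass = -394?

mulch_depth = 9

With irrigation held at 9:
Substituting into the canopy equation gives canopy = -3*mulch_depth - 4.
N_uptake becomes 12*mulch_depth + 23.
This gives biomass = -36*mulch_depth - 70.
Solve -36*mulch_depth - 70 = -394: mulch_depth = (-394 + 70) / -36 = 9.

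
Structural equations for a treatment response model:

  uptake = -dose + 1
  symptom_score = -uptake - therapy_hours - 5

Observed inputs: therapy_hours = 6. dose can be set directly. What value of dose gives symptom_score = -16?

Substituting into the symptom_score equation gives symptom_score = dose - 12.
Solve dose - 12 = -16: dose = (-16 + 12) / 1 = -4.

dose = -4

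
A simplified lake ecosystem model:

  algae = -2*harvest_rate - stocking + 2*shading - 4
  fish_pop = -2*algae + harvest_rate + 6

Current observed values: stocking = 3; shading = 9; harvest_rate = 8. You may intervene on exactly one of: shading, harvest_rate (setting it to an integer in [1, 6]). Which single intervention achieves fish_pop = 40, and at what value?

set shading = 5

Intervening on shading: with other inputs at their observed values, fish_pop = -4*shading + 60. Solving for 40 gives shading = 5, within [1, 6].
Intervening on harvest_rate: fish_pop = 5*harvest_rate - 16. Reaching 40 requires harvest_rate = 56/5, not an integer.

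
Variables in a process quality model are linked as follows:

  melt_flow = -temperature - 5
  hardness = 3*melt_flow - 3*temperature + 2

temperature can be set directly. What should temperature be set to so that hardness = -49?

temperature = 6

Substituting into the hardness equation gives hardness = -6*temperature - 13.
Solve -6*temperature - 13 = -49: temperature = (-49 + 13) / -6 = 6.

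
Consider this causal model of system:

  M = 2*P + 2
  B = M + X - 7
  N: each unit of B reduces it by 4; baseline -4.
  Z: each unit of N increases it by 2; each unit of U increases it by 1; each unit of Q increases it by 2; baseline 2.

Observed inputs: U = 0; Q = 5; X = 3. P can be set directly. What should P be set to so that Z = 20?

Substituting into the B equation gives B = 2*P - 2.
Substituting into the N equation gives N = -8*P + 4.
Z becomes -16*P + 20.
Solve -16*P + 20 = 20: P = (20 - 20) / -16 = 0.

P = 0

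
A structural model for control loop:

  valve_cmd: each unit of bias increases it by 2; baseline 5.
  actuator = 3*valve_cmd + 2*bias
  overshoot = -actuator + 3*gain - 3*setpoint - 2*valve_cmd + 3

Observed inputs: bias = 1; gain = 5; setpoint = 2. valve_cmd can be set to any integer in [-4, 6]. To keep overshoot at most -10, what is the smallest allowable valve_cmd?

Intervening on valve_cmd fixes its value directly, overriding its dependence on bias.
Substituting into the actuator equation gives actuator = 3*valve_cmd + 2.
Substituting into the overshoot equation gives overshoot = -5*valve_cmd + 10.
Require -5*valve_cmd + 10 ≤ -10, so valve_cmd ≥ 4.
The smallest integer in [-4, 6] satisfying this is 4.

valve_cmd = 4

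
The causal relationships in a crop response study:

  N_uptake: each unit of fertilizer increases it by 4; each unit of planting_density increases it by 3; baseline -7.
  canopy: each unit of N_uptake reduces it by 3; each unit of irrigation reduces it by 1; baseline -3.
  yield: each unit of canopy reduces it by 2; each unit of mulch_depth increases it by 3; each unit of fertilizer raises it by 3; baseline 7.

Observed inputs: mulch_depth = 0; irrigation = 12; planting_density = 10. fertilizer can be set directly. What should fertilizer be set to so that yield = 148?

fertilizer = -1

Substituting into the N_uptake equation gives N_uptake = 4*fertilizer + 23.
canopy becomes -12*fertilizer - 84.
Substituting into the yield equation gives yield = 27*fertilizer + 175.
Solve 27*fertilizer + 175 = 148: fertilizer = (148 - 175) / 27 = -1.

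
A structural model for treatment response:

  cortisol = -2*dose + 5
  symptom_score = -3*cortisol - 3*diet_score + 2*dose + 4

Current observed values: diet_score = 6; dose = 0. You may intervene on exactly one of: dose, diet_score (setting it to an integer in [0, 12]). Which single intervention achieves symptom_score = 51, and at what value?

Intervening on dose: with other inputs at their observed values, symptom_score = 8*dose - 29. Solving for 51 gives dose = 10, within [0, 12].
Intervening on diet_score: symptom_score = -3*diet_score - 11. Reaching 51 requires diet_score = -62/3, not an integer.

set dose = 10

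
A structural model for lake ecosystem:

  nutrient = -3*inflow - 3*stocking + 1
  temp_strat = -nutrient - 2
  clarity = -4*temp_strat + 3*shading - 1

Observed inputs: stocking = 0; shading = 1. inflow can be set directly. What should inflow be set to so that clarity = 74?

inflow = -5

Substituting into the nutrient equation gives nutrient = -3*inflow + 1.
This gives temp_strat = 3*inflow - 3.
Substituting into the clarity equation gives clarity = -12*inflow + 14.
Solve -12*inflow + 14 = 74: inflow = (74 - 14) / -12 = -5.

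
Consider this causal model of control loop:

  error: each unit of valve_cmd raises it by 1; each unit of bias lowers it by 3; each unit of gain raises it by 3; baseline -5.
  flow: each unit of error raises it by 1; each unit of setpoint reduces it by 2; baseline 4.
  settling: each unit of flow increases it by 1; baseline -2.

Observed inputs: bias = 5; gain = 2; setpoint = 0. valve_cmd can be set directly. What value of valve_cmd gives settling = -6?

valve_cmd = 6

Substituting into the error equation gives error = valve_cmd - 14.
So flow = valve_cmd - 10.
settling becomes valve_cmd - 12.
Solve valve_cmd - 12 = -6: valve_cmd = (-6 + 12) / 1 = 6.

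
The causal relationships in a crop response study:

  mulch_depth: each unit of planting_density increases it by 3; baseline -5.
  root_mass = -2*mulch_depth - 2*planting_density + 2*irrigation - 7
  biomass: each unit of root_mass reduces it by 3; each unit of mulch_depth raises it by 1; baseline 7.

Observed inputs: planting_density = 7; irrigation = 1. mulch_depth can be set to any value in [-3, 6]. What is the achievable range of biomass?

43 to 106

Intervening on mulch_depth fixes its value directly, overriding its dependence on planting_density.
Substituting into the root_mass equation gives root_mass = -2*mulch_depth - 19.
So biomass = 7*mulch_depth + 64.
Linear in mulch_depth, so extremes are at the endpoints: mulch_depth = -3 gives biomass = 43; mulch_depth = 6 gives biomass = 106.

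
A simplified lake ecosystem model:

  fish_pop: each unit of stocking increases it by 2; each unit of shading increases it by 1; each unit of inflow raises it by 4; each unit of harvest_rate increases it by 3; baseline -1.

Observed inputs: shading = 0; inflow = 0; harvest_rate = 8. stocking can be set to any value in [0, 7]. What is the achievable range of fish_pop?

Substituting into the fish_pop equation gives fish_pop = 2*stocking + 23.
Linear in stocking, so extremes are at the endpoints: stocking = 0 gives fish_pop = 23; stocking = 7 gives fish_pop = 37.

23 to 37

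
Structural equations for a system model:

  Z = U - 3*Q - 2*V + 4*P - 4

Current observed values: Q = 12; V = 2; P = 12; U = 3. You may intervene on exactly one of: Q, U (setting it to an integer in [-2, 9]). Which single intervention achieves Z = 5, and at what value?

Intervening on Q: Z = -3*Q + 43. Reaching 5 requires Q = 38/3, not an integer.
Intervening on U: with other inputs at their observed values, Z = U + 4. Solving for 5 gives U = 1, within [-2, 9].

set U = 1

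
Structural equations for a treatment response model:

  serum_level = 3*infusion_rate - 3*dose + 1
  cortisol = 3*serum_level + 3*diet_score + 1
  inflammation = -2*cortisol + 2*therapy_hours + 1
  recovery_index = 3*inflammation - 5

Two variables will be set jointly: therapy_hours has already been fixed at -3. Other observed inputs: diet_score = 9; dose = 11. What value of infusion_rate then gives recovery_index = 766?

infusion_rate = -7

With therapy_hours held at -3:
Substituting into the serum_level equation gives serum_level = 3*infusion_rate - 32.
Substituting into the cortisol equation gives cortisol = 9*infusion_rate - 68.
Substituting into the inflammation equation gives inflammation = -18*infusion_rate + 131.
recovery_index becomes -54*infusion_rate + 388.
Solve -54*infusion_rate + 388 = 766: infusion_rate = (766 - 388) / -54 = -7.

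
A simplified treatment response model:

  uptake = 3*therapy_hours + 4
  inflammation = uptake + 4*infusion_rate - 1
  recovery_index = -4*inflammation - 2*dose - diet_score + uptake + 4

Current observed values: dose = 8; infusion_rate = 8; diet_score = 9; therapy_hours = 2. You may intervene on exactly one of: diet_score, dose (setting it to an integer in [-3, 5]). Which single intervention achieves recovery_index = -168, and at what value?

set diet_score = 2

Intervening on diet_score: with other inputs at their observed values, recovery_index = -diet_score - 166. Solving for -168 gives diet_score = 2, within [-3, 5].
Intervening on dose: recovery_index = -2*dose - 159. Reaching -168 requires dose = 9/2, not an integer.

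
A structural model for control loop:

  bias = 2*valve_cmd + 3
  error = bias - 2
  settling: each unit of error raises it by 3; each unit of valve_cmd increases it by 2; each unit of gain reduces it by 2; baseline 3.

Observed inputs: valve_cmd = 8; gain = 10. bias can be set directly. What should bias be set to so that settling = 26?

Intervening on bias fixes its value directly, overriding its dependence on valve_cmd.
Substituting into the settling equation gives settling = 3*bias - 7.
Solve 3*bias - 7 = 26: bias = (26 + 7) / 3 = 11.

bias = 11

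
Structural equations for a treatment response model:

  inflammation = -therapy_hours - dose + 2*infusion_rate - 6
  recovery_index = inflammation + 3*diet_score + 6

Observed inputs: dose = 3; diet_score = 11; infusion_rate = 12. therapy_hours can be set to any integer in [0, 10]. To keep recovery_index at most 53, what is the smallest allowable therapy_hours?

therapy_hours = 1

Substituting into the inflammation equation gives inflammation = -therapy_hours + 15.
Substituting into the recovery_index equation gives recovery_index = -therapy_hours + 54.
Require -therapy_hours + 54 ≤ 53, so therapy_hours ≥ 1.
The smallest integer in [0, 10] satisfying this is 1.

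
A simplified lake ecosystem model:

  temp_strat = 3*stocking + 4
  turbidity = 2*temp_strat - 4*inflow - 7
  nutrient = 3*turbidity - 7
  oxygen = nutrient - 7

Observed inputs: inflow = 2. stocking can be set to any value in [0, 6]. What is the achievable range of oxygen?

Substituting into the turbidity equation gives turbidity = 6*stocking - 7.
Substituting into the nutrient equation gives nutrient = 18*stocking - 28.
Substituting into the oxygen equation gives oxygen = 18*stocking - 35.
Linear in stocking, so extremes are at the endpoints: stocking = 0 gives oxygen = -35; stocking = 6 gives oxygen = 73.

-35 to 73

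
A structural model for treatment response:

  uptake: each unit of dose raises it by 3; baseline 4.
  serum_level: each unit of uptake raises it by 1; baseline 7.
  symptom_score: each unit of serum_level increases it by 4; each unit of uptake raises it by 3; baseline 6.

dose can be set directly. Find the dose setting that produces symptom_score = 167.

dose = 5

Substituting into the serum_level equation gives serum_level = 3*dose + 11.
Substituting into the symptom_score equation gives symptom_score = 21*dose + 62.
Solve 21*dose + 62 = 167: dose = (167 - 62) / 21 = 5.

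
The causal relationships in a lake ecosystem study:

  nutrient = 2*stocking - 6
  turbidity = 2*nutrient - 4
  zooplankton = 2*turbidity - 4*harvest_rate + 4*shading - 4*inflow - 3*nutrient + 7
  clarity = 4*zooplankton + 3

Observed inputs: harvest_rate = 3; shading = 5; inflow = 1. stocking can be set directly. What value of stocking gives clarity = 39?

Substituting into the turbidity equation gives turbidity = 4*stocking - 16.
So zooplankton = 2*stocking - 3.
So clarity = 8*stocking - 9.
Solve 8*stocking - 9 = 39: stocking = (39 + 9) / 8 = 6.

stocking = 6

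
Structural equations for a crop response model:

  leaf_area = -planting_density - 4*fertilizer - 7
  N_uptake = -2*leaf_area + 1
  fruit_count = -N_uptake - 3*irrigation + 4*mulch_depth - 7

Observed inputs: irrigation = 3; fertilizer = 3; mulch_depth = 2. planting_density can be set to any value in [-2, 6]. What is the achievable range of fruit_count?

Substituting into the leaf_area equation gives leaf_area = -planting_density - 19.
Substituting into the N_uptake equation gives N_uptake = 2*planting_density + 39.
This gives fruit_count = -2*planting_density - 47.
Linear in planting_density, so extremes are at the endpoints: planting_density = -2 gives fruit_count = -43; planting_density = 6 gives fruit_count = -59.

-59 to -43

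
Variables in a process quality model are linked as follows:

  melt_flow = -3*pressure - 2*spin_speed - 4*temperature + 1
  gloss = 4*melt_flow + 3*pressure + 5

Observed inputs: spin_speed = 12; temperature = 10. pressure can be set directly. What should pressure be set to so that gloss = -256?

Substituting into the melt_flow equation gives melt_flow = -3*pressure - 63.
Substituting into the gloss equation gives gloss = -9*pressure - 247.
Solve -9*pressure - 247 = -256: pressure = (-256 + 247) / -9 = 1.

pressure = 1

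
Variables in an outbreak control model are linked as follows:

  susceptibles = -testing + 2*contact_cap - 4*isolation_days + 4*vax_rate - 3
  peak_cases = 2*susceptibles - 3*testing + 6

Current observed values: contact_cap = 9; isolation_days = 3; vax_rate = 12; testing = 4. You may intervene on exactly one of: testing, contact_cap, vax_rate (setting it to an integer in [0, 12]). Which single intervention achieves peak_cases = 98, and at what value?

set testing = 2

Intervening on testing: with other inputs at their observed values, peak_cases = -5*testing + 108. Solving for 98 gives testing = 2, within [0, 12].
Intervening on contact_cap: peak_cases = 4*contact_cap + 52. Reaching 98 requires contact_cap = 23/2, not an integer.
Intervening on vax_rate: peak_cases = 8*vax_rate - 8. Reaching 98 requires vax_rate = 53/4, not an integer.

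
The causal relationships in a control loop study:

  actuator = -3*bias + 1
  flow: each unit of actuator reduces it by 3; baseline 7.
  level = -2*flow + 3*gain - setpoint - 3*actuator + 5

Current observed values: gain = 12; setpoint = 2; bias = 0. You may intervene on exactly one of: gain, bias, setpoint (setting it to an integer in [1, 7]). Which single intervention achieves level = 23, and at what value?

set setpoint = 7

Intervening on gain: level = 3*gain - 8. Reaching 23 requires gain = 31/3, not an integer.
Intervening on bias: level = -9*bias + 28. Reaching 23 requires bias = 5/9, not an integer.
Intervening on setpoint: with other inputs at their observed values, level = -setpoint + 30. Solving for 23 gives setpoint = 7, within [1, 7].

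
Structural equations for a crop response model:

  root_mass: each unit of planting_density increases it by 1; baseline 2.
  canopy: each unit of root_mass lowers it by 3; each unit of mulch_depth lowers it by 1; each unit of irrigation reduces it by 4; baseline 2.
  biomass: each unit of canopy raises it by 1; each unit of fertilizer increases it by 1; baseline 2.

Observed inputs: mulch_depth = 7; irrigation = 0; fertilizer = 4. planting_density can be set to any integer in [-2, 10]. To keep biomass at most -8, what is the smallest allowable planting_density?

planting_density = 1

Substituting into the canopy equation gives canopy = -3*planting_density - 11.
Substituting into the biomass equation gives biomass = -3*planting_density - 5.
Require -3*planting_density - 5 ≤ -8, so planting_density ≥ 1.
The smallest integer in [-2, 10] satisfying this is 1.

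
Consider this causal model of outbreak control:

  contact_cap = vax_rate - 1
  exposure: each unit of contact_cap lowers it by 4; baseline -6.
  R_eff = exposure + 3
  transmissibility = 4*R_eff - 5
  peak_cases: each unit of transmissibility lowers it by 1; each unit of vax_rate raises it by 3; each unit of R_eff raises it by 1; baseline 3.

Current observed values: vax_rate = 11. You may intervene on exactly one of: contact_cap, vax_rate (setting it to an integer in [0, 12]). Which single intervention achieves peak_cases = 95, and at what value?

Intervening on contact_cap: peak_cases = 12*contact_cap + 50. Reaching 95 requires contact_cap = 15/4, not an integer.
Intervening on vax_rate: with other inputs at their observed values, peak_cases = 15*vax_rate + 5. Solving for 95 gives vax_rate = 6, within [0, 12].

set vax_rate = 6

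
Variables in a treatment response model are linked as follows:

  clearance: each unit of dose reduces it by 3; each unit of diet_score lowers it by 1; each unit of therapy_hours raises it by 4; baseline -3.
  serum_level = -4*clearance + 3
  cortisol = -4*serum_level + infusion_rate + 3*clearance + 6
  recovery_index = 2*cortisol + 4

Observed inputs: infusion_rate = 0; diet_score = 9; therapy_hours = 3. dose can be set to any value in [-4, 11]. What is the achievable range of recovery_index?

-1262 to 448

Substituting into the clearance equation gives clearance = -3*dose.
Substituting into the serum_level equation gives serum_level = 12*dose + 3.
cortisol becomes -57*dose - 6.
Substituting into the recovery_index equation gives recovery_index = -114*dose - 8.
Linear in dose, so extremes are at the endpoints: dose = -4 gives recovery_index = 448; dose = 11 gives recovery_index = -1262.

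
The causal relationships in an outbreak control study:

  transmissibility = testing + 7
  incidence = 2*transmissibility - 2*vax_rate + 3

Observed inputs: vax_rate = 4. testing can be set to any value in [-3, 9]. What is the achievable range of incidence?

3 to 27

Substituting into the incidence equation gives incidence = 2*testing + 9.
Linear in testing, so extremes are at the endpoints: testing = -3 gives incidence = 3; testing = 9 gives incidence = 27.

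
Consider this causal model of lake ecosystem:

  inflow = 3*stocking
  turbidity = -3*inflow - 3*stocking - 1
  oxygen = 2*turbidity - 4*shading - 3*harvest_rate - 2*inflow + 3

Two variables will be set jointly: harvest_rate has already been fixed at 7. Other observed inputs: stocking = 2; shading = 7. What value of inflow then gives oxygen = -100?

With harvest_rate held at 7:
Intervening on inflow fixes its value directly, overriding its dependence on stocking.
Substituting into the turbidity equation gives turbidity = -3*inflow - 7.
Substituting into the oxygen equation gives oxygen = -8*inflow - 60.
Solve -8*inflow - 60 = -100: inflow = (-100 + 60) / -8 = 5.

inflow = 5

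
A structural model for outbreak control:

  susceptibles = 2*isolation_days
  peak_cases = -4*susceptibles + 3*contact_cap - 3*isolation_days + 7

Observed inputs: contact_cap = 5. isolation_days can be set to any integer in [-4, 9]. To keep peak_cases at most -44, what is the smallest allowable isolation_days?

isolation_days = 6

Substituting into the peak_cases equation gives peak_cases = -11*isolation_days + 22.
Require -11*isolation_days + 22 ≤ -44, so isolation_days ≥ 6.
The smallest integer in [-4, 9] satisfying this is 6.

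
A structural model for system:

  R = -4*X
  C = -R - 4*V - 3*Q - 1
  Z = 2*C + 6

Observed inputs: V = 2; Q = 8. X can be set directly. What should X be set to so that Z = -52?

X = 1

Substituting into the C equation gives C = 4*X - 33.
This gives Z = 8*X - 60.
Solve 8*X - 60 = -52: X = (-52 + 60) / 8 = 1.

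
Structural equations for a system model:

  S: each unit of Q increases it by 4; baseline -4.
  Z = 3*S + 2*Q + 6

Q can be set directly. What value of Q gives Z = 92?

Substituting into the Z equation gives Z = 14*Q - 6.
Solve 14*Q - 6 = 92: Q = (92 + 6) / 14 = 7.

Q = 7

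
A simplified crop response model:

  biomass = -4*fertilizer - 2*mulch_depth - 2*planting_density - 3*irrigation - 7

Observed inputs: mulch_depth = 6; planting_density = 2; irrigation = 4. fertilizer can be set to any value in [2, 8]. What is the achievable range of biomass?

-67 to -43

Substituting into the biomass equation gives biomass = -4*fertilizer - 35.
Linear in fertilizer, so extremes are at the endpoints: fertilizer = 2 gives biomass = -43; fertilizer = 8 gives biomass = -67.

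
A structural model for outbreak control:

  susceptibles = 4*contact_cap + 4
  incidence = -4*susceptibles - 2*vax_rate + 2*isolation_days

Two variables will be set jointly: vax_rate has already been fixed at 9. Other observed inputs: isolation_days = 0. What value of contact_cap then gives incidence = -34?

contact_cap = 0

With vax_rate held at 9:
Substituting into the incidence equation gives incidence = -16*contact_cap - 34.
Solve -16*contact_cap - 34 = -34: contact_cap = (-34 + 34) / -16 = 0.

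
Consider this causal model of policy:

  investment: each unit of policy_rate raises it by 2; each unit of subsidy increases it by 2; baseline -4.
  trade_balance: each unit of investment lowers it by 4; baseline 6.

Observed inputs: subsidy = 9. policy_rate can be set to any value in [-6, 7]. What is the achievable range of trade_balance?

-106 to -2

Substituting into the investment equation gives investment = 2*policy_rate + 14.
This gives trade_balance = -8*policy_rate - 50.
Linear in policy_rate, so extremes are at the endpoints: policy_rate = -6 gives trade_balance = -2; policy_rate = 7 gives trade_balance = -106.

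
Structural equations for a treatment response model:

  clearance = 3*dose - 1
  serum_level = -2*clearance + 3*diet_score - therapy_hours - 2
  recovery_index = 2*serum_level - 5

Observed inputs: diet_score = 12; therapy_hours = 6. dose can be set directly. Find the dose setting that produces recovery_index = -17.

dose = 6

Substituting into the serum_level equation gives serum_level = -6*dose + 30.
So recovery_index = -12*dose + 55.
Solve -12*dose + 55 = -17: dose = (-17 - 55) / -12 = 6.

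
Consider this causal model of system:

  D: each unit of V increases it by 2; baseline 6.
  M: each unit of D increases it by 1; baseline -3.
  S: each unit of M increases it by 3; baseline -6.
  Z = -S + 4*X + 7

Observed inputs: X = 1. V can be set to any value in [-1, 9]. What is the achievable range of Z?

Substituting into the M equation gives M = 2*V + 3.
S becomes 6*V + 3.
Substituting into the Z equation gives Z = -6*V + 8.
Linear in V, so extremes are at the endpoints: V = -1 gives Z = 14; V = 9 gives Z = -46.

-46 to 14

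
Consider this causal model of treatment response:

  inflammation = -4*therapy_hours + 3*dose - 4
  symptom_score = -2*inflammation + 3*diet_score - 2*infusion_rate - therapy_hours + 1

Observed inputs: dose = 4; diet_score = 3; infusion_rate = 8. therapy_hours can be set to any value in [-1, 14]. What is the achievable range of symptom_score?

-29 to 76

Substituting into the inflammation equation gives inflammation = -4*therapy_hours + 8.
symptom_score becomes 7*therapy_hours - 22.
Linear in therapy_hours, so extremes are at the endpoints: therapy_hours = -1 gives symptom_score = -29; therapy_hours = 14 gives symptom_score = 76.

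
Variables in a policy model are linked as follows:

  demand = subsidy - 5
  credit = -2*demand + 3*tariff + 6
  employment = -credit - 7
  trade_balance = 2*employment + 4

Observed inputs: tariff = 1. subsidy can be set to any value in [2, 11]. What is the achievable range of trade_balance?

-40 to -4

Substituting into the credit equation gives credit = -2*subsidy + 19.
Substituting into the employment equation gives employment = 2*subsidy - 26.
Substituting into the trade_balance equation gives trade_balance = 4*subsidy - 48.
Linear in subsidy, so extremes are at the endpoints: subsidy = 2 gives trade_balance = -40; subsidy = 11 gives trade_balance = -4.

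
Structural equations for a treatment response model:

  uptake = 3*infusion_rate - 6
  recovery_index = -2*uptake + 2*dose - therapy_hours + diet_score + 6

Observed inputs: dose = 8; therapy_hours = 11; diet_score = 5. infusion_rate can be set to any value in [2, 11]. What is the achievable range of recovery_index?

Substituting into the recovery_index equation gives recovery_index = -6*infusion_rate + 28.
Linear in infusion_rate, so extremes are at the endpoints: infusion_rate = 2 gives recovery_index = 16; infusion_rate = 11 gives recovery_index = -38.

-38 to 16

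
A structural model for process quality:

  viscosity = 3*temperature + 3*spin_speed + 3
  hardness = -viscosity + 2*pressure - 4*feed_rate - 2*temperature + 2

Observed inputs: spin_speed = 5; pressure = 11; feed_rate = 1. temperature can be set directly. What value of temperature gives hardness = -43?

temperature = 9

Substituting into the viscosity equation gives viscosity = 3*temperature + 18.
So hardness = -5*temperature + 2.
Solve -5*temperature + 2 = -43: temperature = (-43 - 2) / -5 = 9.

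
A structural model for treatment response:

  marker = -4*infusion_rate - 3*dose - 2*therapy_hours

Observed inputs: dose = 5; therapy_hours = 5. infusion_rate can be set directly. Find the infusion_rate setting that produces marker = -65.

infusion_rate = 10

Substituting into the marker equation gives marker = -4*infusion_rate - 25.
Solve -4*infusion_rate - 25 = -65: infusion_rate = (-65 + 25) / -4 = 10.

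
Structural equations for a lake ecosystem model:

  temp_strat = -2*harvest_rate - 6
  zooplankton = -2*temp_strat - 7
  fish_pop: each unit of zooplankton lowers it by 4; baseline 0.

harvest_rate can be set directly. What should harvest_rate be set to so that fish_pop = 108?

Substituting into the zooplankton equation gives zooplankton = 4*harvest_rate + 5.
Substituting into the fish_pop equation gives fish_pop = -16*harvest_rate - 20.
Solve -16*harvest_rate - 20 = 108: harvest_rate = (108 + 20) / -16 = -8.

harvest_rate = -8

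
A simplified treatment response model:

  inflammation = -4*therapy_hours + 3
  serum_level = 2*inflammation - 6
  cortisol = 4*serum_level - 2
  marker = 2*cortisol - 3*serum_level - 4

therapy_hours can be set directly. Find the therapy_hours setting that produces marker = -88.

Substituting into the serum_level equation gives serum_level = -8*therapy_hours.
Substituting into the cortisol equation gives cortisol = -32*therapy_hours - 2.
Substituting into the marker equation gives marker = -40*therapy_hours - 8.
Solve -40*therapy_hours - 8 = -88: therapy_hours = (-88 + 8) / -40 = 2.

therapy_hours = 2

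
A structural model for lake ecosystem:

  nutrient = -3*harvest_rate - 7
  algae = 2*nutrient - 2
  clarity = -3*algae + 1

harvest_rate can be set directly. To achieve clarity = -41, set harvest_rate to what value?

harvest_rate = -5

Substituting into the algae equation gives algae = -6*harvest_rate - 16.
clarity becomes 18*harvest_rate + 49.
Solve 18*harvest_rate + 49 = -41: harvest_rate = (-41 - 49) / 18 = -5.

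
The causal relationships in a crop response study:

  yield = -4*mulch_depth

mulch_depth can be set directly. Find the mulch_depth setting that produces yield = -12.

Solve -4*mulch_depth = -12: mulch_depth = -12 / -4 = 3.

mulch_depth = 3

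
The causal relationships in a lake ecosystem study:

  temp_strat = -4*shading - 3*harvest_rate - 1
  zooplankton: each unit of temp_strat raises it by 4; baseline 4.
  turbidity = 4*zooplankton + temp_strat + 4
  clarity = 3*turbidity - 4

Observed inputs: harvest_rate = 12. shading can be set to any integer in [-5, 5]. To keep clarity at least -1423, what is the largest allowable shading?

shading = -2

Substituting into the temp_strat equation gives temp_strat = -4*shading - 37.
zooplankton becomes -16*shading - 144.
turbidity becomes -68*shading - 609.
Substituting into the clarity equation gives clarity = -204*shading - 1831.
Require -204*shading - 1831 ≥ -1423, so shading ≤ -2.
The largest integer in [-5, 5] satisfying this is -2.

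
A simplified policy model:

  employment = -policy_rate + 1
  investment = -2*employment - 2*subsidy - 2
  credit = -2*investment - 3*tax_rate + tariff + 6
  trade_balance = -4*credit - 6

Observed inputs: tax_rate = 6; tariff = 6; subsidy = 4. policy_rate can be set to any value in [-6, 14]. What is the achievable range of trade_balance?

Substituting into the investment equation gives investment = 2*policy_rate - 12.
So credit = -4*policy_rate + 18.
Substituting into the trade_balance equation gives trade_balance = 16*policy_rate - 78.
Linear in policy_rate, so extremes are at the endpoints: policy_rate = -6 gives trade_balance = -174; policy_rate = 14 gives trade_balance = 146.

-174 to 146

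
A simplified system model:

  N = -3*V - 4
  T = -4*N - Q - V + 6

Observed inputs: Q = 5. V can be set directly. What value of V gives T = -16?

V = -3

Substituting into the T equation gives T = 11*V + 17.
Solve 11*V + 17 = -16: V = (-16 - 17) / 11 = -3.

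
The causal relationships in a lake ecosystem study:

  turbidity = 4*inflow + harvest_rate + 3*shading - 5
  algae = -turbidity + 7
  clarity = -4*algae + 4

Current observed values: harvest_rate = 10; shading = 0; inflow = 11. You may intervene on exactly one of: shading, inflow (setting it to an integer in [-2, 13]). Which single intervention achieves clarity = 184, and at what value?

Intervening on shading: with other inputs at their observed values, clarity = 12*shading + 172. Solving for 184 gives shading = 1, within [-2, 13].
Intervening on inflow: clarity = 16*inflow - 4. Reaching 184 requires inflow = 47/4, not an integer.

set shading = 1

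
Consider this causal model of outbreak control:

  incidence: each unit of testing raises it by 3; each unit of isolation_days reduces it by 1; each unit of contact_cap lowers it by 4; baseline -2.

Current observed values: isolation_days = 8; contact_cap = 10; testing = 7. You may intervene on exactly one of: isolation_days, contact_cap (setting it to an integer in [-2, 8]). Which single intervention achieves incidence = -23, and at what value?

Intervening on isolation_days: with other inputs at their observed values, incidence = -isolation_days - 21. Solving for -23 gives isolation_days = 2, within [-2, 8].
Intervening on contact_cap: incidence = -4*contact_cap + 11. Reaching -23 requires contact_cap = 17/2, not an integer.

set isolation_days = 2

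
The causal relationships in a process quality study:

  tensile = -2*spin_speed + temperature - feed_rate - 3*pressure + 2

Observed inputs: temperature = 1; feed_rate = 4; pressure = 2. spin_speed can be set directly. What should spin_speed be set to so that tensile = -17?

Substituting into the tensile equation gives tensile = -2*spin_speed - 7.
Solve -2*spin_speed - 7 = -17: spin_speed = (-17 + 7) / -2 = 5.

spin_speed = 5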